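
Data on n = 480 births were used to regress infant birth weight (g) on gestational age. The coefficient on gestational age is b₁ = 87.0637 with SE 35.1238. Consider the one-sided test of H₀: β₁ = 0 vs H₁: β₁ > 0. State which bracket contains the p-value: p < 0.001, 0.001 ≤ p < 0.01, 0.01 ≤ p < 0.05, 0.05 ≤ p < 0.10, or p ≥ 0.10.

0.001 ≤ p < 0.01

t = 87.0637 / 35.1238 = 2.479.
df = n − 2 = 480 − 2 = 478.
One-sided p = P(T_{478} > t) ≈ 0.0068.
So 0.001 ≤ p < 0.01.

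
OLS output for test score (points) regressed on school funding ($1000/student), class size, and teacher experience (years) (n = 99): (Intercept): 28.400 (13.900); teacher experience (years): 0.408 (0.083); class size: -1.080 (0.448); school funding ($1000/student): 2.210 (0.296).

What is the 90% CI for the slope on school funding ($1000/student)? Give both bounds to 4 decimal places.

(1.7183, 2.7017)

Read off: b = 2.210, SE = 0.296 for school funding ($1000/student).
df = n − k − 1 = 99 − 3 − 1 = 95.
t* = t_{0.05, 95} = 1.661052.
Margin = t* × SE = 1.661052 × 0.296 = 0.491671.
CI: 2.210 ± 0.491671 → (1.7183, 2.7017).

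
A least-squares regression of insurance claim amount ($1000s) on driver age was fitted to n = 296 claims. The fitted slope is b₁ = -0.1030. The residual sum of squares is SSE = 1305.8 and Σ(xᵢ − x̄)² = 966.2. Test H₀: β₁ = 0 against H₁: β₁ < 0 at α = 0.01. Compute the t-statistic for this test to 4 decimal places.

t = -1.5192

MSE = SSE/(n − 2) = 1305.8/294 = 4.4415.
SE(b₁) = √(MSE/Sₓₓ) = √(4.4415/966.2) = 0.0678002.
t = -0.1030 / 0.0678002 = -1.5192.
df = n − 2 = 294.
One-sided p ≈ 0.0649, which is ≥ 0.01, so fail to reject H₀.
The data do not give significant evidence that the true slope on driver age is negative.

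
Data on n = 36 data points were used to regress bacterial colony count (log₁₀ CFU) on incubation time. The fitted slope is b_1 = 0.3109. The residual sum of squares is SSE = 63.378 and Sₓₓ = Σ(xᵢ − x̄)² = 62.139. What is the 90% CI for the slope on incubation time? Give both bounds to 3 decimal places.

MSE = SSE/(n − 2) = 63.378/34 = 1.86406.
SE(b_1) = √(MSE/Sₓₓ) = √(1.86406/62.139) = 0.1732.
df = n − 2 = 34.
t* = t_{0.05, 34} = 1.690924.
Margin = t* × SE = 1.690924 × 0.1732 = 0.29287.
CI: 0.3109 ± 0.29287 → (0.018, 0.604).
With 90% confidence, each one-unit increase in incubation time is associated with a change of between 0.018 and 0.604 log₁₀ CFU in bacterial colony count.

(0.018, 0.604)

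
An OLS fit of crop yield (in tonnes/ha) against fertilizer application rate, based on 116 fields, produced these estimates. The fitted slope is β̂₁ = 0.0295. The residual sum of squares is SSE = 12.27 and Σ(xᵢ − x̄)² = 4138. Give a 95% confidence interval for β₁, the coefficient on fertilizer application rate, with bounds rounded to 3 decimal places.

MSE = SSE/(n − 2) = 12.27/114 = 0.107632.
SE(β̂₁) = √(MSE/Sₓₓ) = √(0.107632/4138) = 0.00510005.
df = n − 2 = 114.
t* = t_{0.025, 114} = 1.980992.
Margin = t* × SE = 1.980992 × 0.00510005 = 0.01010.
CI: 0.0295 ± 0.01010 → (0.019, 0.040).
With 95% confidence, each one-unit increase in fertilizer application rate is associated with a change of between 0.019 and 0.040 tonnes/ha in crop yield.

(0.019, 0.040)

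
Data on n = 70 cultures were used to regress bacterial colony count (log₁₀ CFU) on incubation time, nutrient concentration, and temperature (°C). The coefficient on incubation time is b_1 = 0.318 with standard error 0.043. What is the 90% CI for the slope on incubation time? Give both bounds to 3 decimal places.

(0.246, 0.390)

df = n − k − 1 = 70 − 3 − 1 = 66.
t* = t_{0.05, 66} = 1.668271.
Margin = t* × SE = 1.668271 × 0.043 = 0.07174.
CI: 0.318 ± 0.07174 → (0.246, 0.390).
With 90% confidence, each one-unit increase in incubation time is associated with a change of between 0.246 and 0.390 log₁₀ CFU in bacterial colony count, holding the other predictors fixed.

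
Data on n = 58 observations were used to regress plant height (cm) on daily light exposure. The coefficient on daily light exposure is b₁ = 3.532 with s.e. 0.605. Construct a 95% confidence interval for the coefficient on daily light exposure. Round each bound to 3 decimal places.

(2.320, 4.744)

df = n − 2 = 58 − 2 = 56.
t* = t_{0.025, 56} = 2.003241.
Margin = t* × SE = 2.003241 × 0.605 = 1.21196.
CI: 3.532 ± 1.21196 → (2.320, 4.744).
With 95% confidence, each one-unit increase in daily light exposure is associated with a change of between 2.320 and 4.744 cm in plant height.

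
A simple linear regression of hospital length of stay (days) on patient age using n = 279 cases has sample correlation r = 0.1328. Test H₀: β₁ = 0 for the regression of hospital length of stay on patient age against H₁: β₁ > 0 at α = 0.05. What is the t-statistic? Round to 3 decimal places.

t = 2.230

t = r·√(n − 2)/√(1 − r²) = 0.1328·√277/√0.982364 = 2.230.
df = n − 2 = 277.
One-sided p ≈ 0.0133, which is < 0.05, so reject H₀.
There is evidence of a linear association between patient age and hospital length of stay.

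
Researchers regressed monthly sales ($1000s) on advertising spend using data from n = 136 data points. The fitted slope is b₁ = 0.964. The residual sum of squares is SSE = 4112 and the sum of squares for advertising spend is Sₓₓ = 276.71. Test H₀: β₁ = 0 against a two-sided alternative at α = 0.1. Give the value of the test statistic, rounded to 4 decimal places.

MSE = SSE/(n − 2) = 4112/134 = 30.6866.
SE(b₁) = √(MSE/Sₓₓ) = √(30.6866/276.71) = 0.333013.
t = 0.964 / 0.333013 = 2.8948.
df = n − 2 = 134.
Two-sided p ≈ 0.0044, which is < 0.1, so reject H₀.
There is evidence that advertising spend is associated with monthly sales.

t = 2.8948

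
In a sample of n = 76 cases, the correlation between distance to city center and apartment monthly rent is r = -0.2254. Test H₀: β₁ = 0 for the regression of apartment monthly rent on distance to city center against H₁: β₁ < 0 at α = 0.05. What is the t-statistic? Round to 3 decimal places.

t = r·√(n − 2)/√(1 − r²) = -0.2254·√74/√0.949195 = -1.990.
df = n − 2 = 74.
One-sided p ≈ 0.0251, which is < 0.05, so reject H₀.
There is evidence of a linear association between distance to city center and apartment monthly rent.

t = -1.990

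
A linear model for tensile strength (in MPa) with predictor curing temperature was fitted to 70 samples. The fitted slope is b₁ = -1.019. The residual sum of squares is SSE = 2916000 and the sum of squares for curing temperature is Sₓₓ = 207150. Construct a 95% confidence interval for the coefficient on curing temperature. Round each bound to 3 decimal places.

(-1.927, -0.111)

MSE = SSE/(n − 2) = 2916000/68 = 42882.4.
SE(b₁) = √(MSE/Sₓₓ) = √(42882.4/207150) = 0.454985.
df = n − 2 = 68.
t* = t_{0.025, 68} = 1.995469.
Margin = t* × SE = 1.995469 × 0.454985 = 0.90791.
CI: -1.019 ± 0.90791 → (-1.927, -0.111).
With 95% confidence, each one-unit increase in curing temperature is associated with a change of between -1.927 and -0.111 MPa in tensile strength.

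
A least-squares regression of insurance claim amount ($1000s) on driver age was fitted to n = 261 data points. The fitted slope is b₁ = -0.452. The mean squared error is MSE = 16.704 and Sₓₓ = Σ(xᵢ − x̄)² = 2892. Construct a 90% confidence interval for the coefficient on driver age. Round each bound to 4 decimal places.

(-0.5775, -0.3265)

SE(b₁) = √(MSE/Sₓₓ) = √(16.704/2892) = 0.0759996.
df = n − 2 = 259.
t* = t_{0.05, 259} = 1.650758.
Margin = t* × SE = 1.650758 × 0.0759996 = 0.125457.
CI: -0.452 ± 0.125457 → (-0.5775, -0.3265).
With 90% confidence, each one-unit increase in driver age is associated with a change of between -0.5775 and -0.3265 $1000s in insurance claim amount.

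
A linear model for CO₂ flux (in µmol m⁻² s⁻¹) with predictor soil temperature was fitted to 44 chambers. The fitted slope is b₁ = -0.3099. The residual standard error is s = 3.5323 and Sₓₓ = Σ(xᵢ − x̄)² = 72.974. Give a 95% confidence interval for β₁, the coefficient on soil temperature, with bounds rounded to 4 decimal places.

SE(b₁) = s/√Sₓₓ = 3.5323/√72.974 = 0.413498.
df = n − 2 = 42.
t* = t_{0.025, 42} = 2.018082.
Margin = t* × SE = 2.018082 × 0.413498 = 0.834473.
CI: -0.3099 ± 0.834473 → (-1.1444, 0.5246).
With 95% confidence, each one-unit increase in soil temperature is associated with a change of between -1.1444 and 0.5246 µmol m⁻² s⁻¹ in CO₂ flux.

(-1.1444, 0.5246)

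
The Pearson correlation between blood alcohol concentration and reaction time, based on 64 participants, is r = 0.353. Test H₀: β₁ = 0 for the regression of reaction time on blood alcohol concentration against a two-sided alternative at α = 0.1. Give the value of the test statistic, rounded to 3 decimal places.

t = 2.971

t = r·√(n − 2)/√(1 − r²) = 0.353·√62/√0.875391 = 2.971.
df = n − 2 = 62.
Two-sided p ≈ 0.0042, which is < 0.1, so reject H₀.
There is evidence of a linear association between blood alcohol concentration and reaction time.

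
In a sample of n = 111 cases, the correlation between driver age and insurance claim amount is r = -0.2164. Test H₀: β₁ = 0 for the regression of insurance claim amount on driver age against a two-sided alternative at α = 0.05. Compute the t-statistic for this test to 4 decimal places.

t = -2.3141

t = r·√(n − 2)/√(1 − r²) = -0.2164·√109/√0.953171 = -2.3141.
df = n − 2 = 109.
Two-sided p ≈ 0.0225, which is < 0.05, so reject H₀.
There is evidence of a linear association between driver age and insurance claim amount.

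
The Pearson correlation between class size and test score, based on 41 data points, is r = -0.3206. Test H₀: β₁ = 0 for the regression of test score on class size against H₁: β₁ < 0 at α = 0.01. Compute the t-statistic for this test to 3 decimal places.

t = r·√(n − 2)/√(1 − r²) = -0.3206·√39/√0.897216 = -2.114.
df = n − 2 = 39.
One-sided p ≈ 0.0205, which is ≥ 0.01, so fail to reject H₀.
The data do not give significant evidence of a linear association between class size and test score.

t = -2.114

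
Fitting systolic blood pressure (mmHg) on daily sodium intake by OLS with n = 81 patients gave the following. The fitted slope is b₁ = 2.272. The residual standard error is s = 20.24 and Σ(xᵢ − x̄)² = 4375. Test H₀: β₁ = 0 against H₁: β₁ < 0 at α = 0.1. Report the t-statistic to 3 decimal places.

SE(b₁) = s/√Sₓₓ = 20.24/√4375 = 0.306.
t = 2.272 / 0.306 = 7.425.
df = n − 2 = 79.
One-sided p ≈ 1.0000, which is ≥ 0.1, so fail to reject H₀.
The data do not give significant evidence that the true slope on daily sodium intake is negative.

t = 7.425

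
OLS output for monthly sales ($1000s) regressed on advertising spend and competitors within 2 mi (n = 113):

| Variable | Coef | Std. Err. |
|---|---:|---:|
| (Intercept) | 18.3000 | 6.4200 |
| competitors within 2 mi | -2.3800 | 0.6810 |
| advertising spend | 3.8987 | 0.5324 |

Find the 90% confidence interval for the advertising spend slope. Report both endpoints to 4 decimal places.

Read off: b = 3.8987, SE = 0.5324 for advertising spend.
df = n − k − 1 = 113 − 2 − 1 = 110.
t* = t_{0.05, 110} = 1.658824.
Margin = t* × SE = 1.658824 × 0.5324 = 0.883158.
CI: 3.8987 ± 0.883158 → (3.0155, 4.7819).

(3.0155, 4.7819)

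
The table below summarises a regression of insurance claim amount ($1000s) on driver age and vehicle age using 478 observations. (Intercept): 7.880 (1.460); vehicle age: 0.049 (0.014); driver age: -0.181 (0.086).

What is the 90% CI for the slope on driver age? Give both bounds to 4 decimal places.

Read off: b = -0.181, SE = 0.086 for driver age.
df = n − k − 1 = 478 − 2 − 1 = 475.
t* = t_{0.05, 475} = 1.648068.
Margin = t* × SE = 1.648068 × 0.086 = 0.141734.
CI: -0.181 ± 0.141734 → (-0.3227, -0.0393).

(-0.3227, -0.0393)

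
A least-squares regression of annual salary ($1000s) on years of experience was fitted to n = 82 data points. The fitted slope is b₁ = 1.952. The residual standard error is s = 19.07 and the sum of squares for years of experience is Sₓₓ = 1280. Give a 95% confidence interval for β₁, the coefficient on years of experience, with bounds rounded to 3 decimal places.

(0.891, 3.013)

SE(b₁) = s/√Sₓₓ = 19.07/√1280 = 0.533023.
df = n − 2 = 80.
t* = t_{0.025, 80} = 1.990063.
Margin = t* × SE = 1.990063 × 0.533023 = 1.06075.
CI: 1.952 ± 1.06075 → (0.891, 3.013).
With 95% confidence, each one-unit increase in years of experience is associated with a change of between 0.891 and 3.013 $1000s in annual salary.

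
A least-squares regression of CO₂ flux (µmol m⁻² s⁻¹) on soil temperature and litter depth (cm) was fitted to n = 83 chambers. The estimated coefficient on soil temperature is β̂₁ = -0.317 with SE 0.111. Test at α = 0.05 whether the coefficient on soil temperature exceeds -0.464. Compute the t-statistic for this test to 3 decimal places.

t = 1.324

H₀: β₁ = -0.464 vs H₁: β₁ > -0.464.
t = (β̂₁ − β₁⁰)/SE = (-0.317 − (-0.464)) / 0.111 = 1.324.
df = n − k − 1 = 83 − 2 − 1 = 80.
One-sided p ≈ 0.0946, which is ≥ 0.05, so fail to reject H₀.
The data do not give significant evidence that the true slope on soil temperature exceeds -0.464 µmol m⁻² s⁻¹ per unit, holding the other predictors fixed.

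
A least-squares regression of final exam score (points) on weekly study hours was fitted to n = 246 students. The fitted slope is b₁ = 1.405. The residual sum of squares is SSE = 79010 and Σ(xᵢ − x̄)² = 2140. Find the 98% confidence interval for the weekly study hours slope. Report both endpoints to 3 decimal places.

MSE = SSE/(n − 2) = 79010/244 = 323.811.
SE(b₁) = √(MSE/Sₓₓ) = √(323.811/2140) = 0.388991.
df = n − 2 = 244.
t* = t_{0.01, 244} = 2.341728.
Margin = t* × SE = 2.341728 × 0.388991 = 0.91091.
CI: 1.405 ± 0.91091 → (0.494, 2.316).
With 98% confidence, each one-unit increase in weekly study hours is associated with a change of between 0.494 and 2.316 points in final exam score.

(0.494, 2.316)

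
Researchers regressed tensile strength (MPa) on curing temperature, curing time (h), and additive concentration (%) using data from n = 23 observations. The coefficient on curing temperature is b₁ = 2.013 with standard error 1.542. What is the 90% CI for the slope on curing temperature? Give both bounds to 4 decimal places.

(-0.6533, 4.6793)

df = n − k − 1 = 23 − 3 − 1 = 19.
t* = t_{0.05, 19} = 1.729133.
Margin = t* × SE = 1.729133 × 1.542 = 2.666323.
CI: 2.013 ± 2.666323 → (-0.6533, 4.6793).
With 90% confidence, each one-unit increase in curing temperature is associated with a change of between -0.6533 and 4.6793 MPa in tensile strength, holding the other predictors fixed.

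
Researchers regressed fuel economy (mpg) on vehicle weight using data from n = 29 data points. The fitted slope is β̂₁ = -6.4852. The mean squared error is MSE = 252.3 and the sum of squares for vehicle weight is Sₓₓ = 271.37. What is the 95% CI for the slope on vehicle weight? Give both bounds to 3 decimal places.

(-8.464, -4.507)

SE(β̂₁) = √(MSE/Sₓₓ) = √(252.3/271.37) = 0.964223.
df = n − 2 = 27.
t* = t_{0.025, 27} = 2.051831.
Margin = t* × SE = 2.051831 × 0.964223 = 1.97842.
CI: -6.4852 ± 1.97842 → (-8.464, -4.507).
With 95% confidence, each one-unit increase in vehicle weight is associated with a change of between -8.464 and -4.507 mpg in fuel economy.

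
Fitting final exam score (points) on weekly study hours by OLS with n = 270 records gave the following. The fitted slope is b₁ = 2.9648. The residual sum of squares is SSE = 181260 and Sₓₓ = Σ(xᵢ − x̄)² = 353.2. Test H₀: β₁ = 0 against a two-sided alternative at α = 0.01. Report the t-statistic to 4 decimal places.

t = 2.1425

MSE = SSE/(n − 2) = 181260/268 = 676.343.
SE(b₁) = √(MSE/Sₓₓ) = √(676.343/353.2) = 1.3838.
t = 2.9648 / 1.3838 = 2.1425.
df = n − 2 = 268.
Two-sided p ≈ 0.0331, which is ≥ 0.01, so fail to reject H₀.
The data do not give significant evidence of an association between weekly study hours and final exam score.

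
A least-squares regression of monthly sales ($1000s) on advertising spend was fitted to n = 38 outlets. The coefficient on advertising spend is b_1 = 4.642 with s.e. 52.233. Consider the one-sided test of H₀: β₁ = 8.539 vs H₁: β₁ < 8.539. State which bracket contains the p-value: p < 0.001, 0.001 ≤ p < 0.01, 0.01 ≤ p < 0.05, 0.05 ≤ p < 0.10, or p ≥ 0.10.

t = (4.642 − 8.539) / 52.233 = -0.075.
df = n − 2 = 38 − 2 = 36.
One-sided p = P(T_{36} < t) ≈ 0.4705.
So p ≥ 0.10.

p ≥ 0.10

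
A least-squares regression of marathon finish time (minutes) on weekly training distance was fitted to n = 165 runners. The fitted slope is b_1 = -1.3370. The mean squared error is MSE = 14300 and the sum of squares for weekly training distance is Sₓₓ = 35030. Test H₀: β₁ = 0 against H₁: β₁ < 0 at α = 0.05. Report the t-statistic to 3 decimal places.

t = -2.093

SE(b_1) = √(MSE/Sₓₓ) = √(14300/35030) = 0.638922.
t = -1.3370 / 0.638922 = -2.093.
df = n − 2 = 163.
One-sided p ≈ 0.0190, which is < 0.05, so reject H₀.
There is evidence that the true slope on weekly training distance is negative.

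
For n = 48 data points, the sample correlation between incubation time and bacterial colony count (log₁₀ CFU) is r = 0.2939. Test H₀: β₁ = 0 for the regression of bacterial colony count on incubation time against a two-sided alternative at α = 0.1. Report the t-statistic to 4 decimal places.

t = r·√(n − 2)/√(1 − r²) = 0.2939·√46/√0.913623 = 2.0854.
df = n − 2 = 46.
Two-sided p ≈ 0.0426, which is < 0.1, so reject H₀.
There is evidence of a linear association between incubation time and bacterial colony count.

t = 2.0854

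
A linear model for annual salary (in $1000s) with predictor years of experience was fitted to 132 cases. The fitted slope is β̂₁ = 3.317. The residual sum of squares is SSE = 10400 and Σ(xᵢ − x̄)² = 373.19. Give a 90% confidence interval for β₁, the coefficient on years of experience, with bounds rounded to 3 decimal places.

MSE = SSE/(n − 2) = 10400/130 = 80.
SE(β̂₁) = √(MSE/Sₓₓ) = √(80/373.19) = 0.462999.
df = n − 2 = 130.
t* = t_{0.05, 130} = 1.656659.
Margin = t* × SE = 1.656659 × 0.462999 = 0.76703.
CI: 3.317 ± 0.76703 → (2.550, 4.084).
With 90% confidence, each one-unit increase in years of experience is associated with a change of between 2.550 and 4.084 $1000s in annual salary.

(2.550, 4.084)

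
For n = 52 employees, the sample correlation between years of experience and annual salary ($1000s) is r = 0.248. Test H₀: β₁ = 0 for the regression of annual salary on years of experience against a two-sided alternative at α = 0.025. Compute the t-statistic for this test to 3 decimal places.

t = r·√(n − 2)/√(1 − r²) = 0.248·√50/√0.938496 = 1.810.
df = n − 2 = 50.
Two-sided p ≈ 0.0763, which is ≥ 0.025, so fail to reject H₀.
The data do not give significant evidence of a linear association between years of experience and annual salary.

t = 1.810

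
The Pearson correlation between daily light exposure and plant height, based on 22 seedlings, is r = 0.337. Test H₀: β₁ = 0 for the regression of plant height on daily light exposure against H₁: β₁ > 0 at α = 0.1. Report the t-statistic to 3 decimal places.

t = r·√(n − 2)/√(1 − r²) = 0.337·√20/√0.886431 = 1.601.
df = n − 2 = 20.
One-sided p ≈ 0.0626, which is < 0.1, so reject H₀.
There is evidence of a linear association between daily light exposure and plant height.

t = 1.601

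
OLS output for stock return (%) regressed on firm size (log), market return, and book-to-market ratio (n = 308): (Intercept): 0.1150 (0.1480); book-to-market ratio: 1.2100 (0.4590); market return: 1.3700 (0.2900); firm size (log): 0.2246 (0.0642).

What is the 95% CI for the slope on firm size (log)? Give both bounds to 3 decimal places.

Read off: b = 0.2246, SE = 0.0642 for firm size (log).
df = n − k − 1 = 308 − 3 − 1 = 304.
t* = t_{0.025, 304} = 1.967798.
Margin = t* × SE = 1.967798 × 0.0642 = 0.12633.
CI: 0.2246 ± 0.12633 → (0.098, 0.351).

(0.098, 0.351)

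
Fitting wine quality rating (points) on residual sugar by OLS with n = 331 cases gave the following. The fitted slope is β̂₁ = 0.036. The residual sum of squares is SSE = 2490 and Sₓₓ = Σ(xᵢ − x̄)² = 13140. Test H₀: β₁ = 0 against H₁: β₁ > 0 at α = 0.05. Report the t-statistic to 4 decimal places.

t = 1.5000

MSE = SSE/(n − 2) = 2490/329 = 7.56839.
SE(β̂₁) = √(MSE/Sₓₓ) = √(7.56839/13140) = 0.0239996.
t = 0.036 / 0.0239996 = 1.5000.
df = n − 2 = 329.
One-sided p ≈ 0.0673, which is ≥ 0.05, so fail to reject H₀.
The data do not give significant evidence that the true slope on residual sugar is positive.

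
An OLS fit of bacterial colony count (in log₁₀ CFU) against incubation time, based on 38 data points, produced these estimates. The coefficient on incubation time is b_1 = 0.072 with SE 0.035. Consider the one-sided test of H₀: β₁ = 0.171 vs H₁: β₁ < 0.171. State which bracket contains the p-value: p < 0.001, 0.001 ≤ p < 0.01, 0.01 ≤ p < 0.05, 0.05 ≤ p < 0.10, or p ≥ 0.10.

t = (0.072 − 0.171) / 0.035 = -2.829.
df = n − 2 = 38 − 2 = 36.
One-sided p = P(T_{36} < t) ≈ 0.0038.
So 0.001 ≤ p < 0.01.

0.001 ≤ p < 0.01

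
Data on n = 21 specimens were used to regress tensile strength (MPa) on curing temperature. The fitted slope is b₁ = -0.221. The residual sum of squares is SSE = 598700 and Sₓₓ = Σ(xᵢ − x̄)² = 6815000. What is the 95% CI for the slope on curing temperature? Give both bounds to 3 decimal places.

(-0.363, -0.079)

MSE = SSE/(n − 2) = 598700/19 = 31510.5.
SE(b₁) = √(MSE/Sₓₓ) = √(31510.5/6815000) = 0.0679978.
df = n − 2 = 19.
t* = t_{0.025, 19} = 2.093024.
Margin = t* × SE = 2.093024 × 0.0679978 = 0.14232.
CI: -0.221 ± 0.14232 → (-0.363, -0.079).
With 95% confidence, each one-unit increase in curing temperature is associated with a change of between -0.363 and -0.079 MPa in tensile strength.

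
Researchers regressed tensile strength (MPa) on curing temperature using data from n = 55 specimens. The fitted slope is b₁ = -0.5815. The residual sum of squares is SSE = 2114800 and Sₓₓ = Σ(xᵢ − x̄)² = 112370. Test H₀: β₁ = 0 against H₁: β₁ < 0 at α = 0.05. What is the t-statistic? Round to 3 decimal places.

MSE = SSE/(n − 2) = 2114800/53 = 39901.9.
SE(b₁) = √(MSE/Sₓₓ) = √(39901.9/112370) = 0.595897.
t = -0.5815 / 0.595897 = -0.976.
df = n − 2 = 53.
One-sided p ≈ 0.1668, which is ≥ 0.05, so fail to reject H₀.
The data do not give significant evidence that the true slope on curing temperature is negative.

t = -0.976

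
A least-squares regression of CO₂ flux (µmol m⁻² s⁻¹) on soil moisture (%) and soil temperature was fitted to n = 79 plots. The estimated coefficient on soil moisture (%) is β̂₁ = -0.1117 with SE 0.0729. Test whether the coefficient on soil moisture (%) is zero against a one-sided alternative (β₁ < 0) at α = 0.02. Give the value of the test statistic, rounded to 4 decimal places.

H₀: β₁ = 0 vs H₁: β₁ < 0.
t = (β̂₁ − β₁⁰)/SE = -0.1117 / 0.0729 = -1.5322.
df = n − k − 1 = 79 − 2 − 1 = 76.
One-sided p ≈ 0.0648, which is ≥ 0.02, so fail to reject H₀.
The data do not give significant evidence that the true slope on soil moisture (%) is negative, holding the other predictors fixed.

t = -1.5322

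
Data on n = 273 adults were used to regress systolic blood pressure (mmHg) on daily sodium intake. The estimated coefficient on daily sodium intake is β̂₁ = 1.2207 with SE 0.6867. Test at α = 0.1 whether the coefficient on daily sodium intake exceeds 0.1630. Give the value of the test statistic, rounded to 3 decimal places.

H₀: β₁ = 0.1630 vs H₁: β₁ > 0.1630.
t = (β̂₁ − β₁⁰)/SE = (1.2207 − 0.1630) / 0.6867 = 1.540.
df = n − 2 = 273 − 2 = 271.
One-sided p ≈ 0.0623, which is < 0.1, so reject H₀.
There is evidence that the true slope on daily sodium intake exceeds 0.1630 mmHg per unit.

t = 1.540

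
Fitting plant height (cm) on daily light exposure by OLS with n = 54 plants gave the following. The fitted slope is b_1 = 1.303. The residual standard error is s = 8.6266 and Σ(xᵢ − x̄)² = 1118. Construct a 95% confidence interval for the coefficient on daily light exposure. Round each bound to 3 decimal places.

(0.785, 1.821)

SE(b_1) = s/√Sₓₓ = 8.6266/√1118 = 0.257999.
df = n − 2 = 52.
t* = t_{0.025, 52} = 2.006647.
Margin = t* × SE = 2.006647 × 0.257999 = 0.51771.
CI: 1.303 ± 0.51771 → (0.785, 1.821).
With 95% confidence, each one-unit increase in daily light exposure is associated with a change of between 0.785 and 1.821 cm in plant height.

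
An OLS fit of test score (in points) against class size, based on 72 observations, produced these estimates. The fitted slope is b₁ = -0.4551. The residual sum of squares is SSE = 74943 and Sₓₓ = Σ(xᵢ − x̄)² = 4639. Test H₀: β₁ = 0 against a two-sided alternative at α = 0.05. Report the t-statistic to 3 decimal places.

t = -0.947

MSE = SSE/(n − 2) = 74943/70 = 1070.61.
SE(b₁) = √(MSE/Sₓₓ) = √(1070.61/4639) = 0.480401.
t = -0.4551 / 0.480401 = -0.947.
df = n − 2 = 70.
Two-sided p ≈ 0.3467, which is ≥ 0.05, so fail to reject H₀.
The data do not give significant evidence of an association between class size and test score.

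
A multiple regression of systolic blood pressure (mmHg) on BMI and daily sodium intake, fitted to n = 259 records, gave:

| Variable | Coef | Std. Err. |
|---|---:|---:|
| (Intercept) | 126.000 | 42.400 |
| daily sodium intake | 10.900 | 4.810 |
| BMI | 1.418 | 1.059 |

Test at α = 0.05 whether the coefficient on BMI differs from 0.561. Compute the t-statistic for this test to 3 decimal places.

Read off: b = 1.418, SE = 1.059 for BMI.
H₀: β₁ = 0.561 vs H₁: β₁ ≠ 0.561.
t = (1.418 − 0.561) / 1.059 = 0.809.
df = n − k − 1 = 259 − 2 − 1 = 256.
Two-sided p ≈ 0.4191, which is ≥ 0.05, so fail to reject H₀.
The data are consistent with a true slope of 0.561 mmHg per unit of BMI, holding the other predictors fixed.

t = 0.809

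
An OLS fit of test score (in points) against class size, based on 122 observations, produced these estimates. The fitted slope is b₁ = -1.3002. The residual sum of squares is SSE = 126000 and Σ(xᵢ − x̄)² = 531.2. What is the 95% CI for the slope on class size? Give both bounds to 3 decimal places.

(-4.084, 1.483)

MSE = SSE/(n − 2) = 126000/120 = 1050.
SE(b₁) = √(MSE/Sₓₓ) = √(1050/531.2) = 1.40594.
df = n − 2 = 120.
t* = t_{0.025, 120} = 1.97993.
Margin = t* × SE = 1.97993 × 1.40594 = 2.78366.
CI: -1.3002 ± 2.78366 → (-4.084, 1.483).
With 95% confidence, each one-unit increase in class size is associated with a change of between -4.084 and 1.483 points in test score.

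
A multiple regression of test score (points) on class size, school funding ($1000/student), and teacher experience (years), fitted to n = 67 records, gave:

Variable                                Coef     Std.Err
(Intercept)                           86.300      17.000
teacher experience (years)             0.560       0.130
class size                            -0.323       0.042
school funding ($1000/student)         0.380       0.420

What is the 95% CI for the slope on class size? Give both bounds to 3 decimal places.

(-0.407, -0.239)

Read off: b = -0.323, SE = 0.042 for class size.
df = n − k − 1 = 67 − 3 − 1 = 63.
t* = t_{0.025, 63} = 1.998341.
Margin = t* × SE = 1.998341 × 0.042 = 0.08393.
CI: -0.323 ± 0.08393 → (-0.407, -0.239).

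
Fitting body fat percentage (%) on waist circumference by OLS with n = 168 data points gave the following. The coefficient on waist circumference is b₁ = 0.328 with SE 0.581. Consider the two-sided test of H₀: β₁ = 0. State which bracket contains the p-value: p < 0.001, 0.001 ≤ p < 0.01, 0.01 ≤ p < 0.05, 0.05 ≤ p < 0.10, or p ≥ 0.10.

p ≥ 0.10

t = 0.328 / 0.581 = 0.565.
df = n − 2 = 168 − 2 = 166.
Two-sided p = 2·P(T_{166} > |t|) ≈ 0.5731.
So p ≥ 0.10.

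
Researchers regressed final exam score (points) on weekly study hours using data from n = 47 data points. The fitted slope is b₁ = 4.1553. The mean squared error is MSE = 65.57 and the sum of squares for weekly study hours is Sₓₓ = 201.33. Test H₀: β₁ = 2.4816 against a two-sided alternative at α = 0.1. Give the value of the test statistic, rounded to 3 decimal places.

SE(b₁) = √(MSE/Sₓₓ) = √(65.57/201.33) = 0.570687.
t = (4.1553 − 2.4816) / 0.570687 = 2.933.
df = n − 2 = 45.
Two-sided p ≈ 0.0053, which is < 0.1, so reject H₀.
There is evidence that the true slope on weekly study hours differs from 2.4816 points per unit.

t = 2.933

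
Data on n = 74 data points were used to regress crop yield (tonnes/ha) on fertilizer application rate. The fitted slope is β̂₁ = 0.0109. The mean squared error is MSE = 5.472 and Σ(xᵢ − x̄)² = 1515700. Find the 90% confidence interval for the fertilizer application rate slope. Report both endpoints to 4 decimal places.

(0.0077, 0.0141)

SE(β̂₁) = √(MSE/Sₓₓ) = √(5.472/1515700) = 0.00190006.
df = n − 2 = 72.
t* = t_{0.05, 72} = 1.666294.
Margin = t* × SE = 1.666294 × 0.00190006 = 0.003166.
CI: 0.0109 ± 0.003166 → (0.0077, 0.0141).
With 90% confidence, each one-unit increase in fertilizer application rate is associated with a change of between 0.0077 and 0.0141 tonnes/ha in crop yield.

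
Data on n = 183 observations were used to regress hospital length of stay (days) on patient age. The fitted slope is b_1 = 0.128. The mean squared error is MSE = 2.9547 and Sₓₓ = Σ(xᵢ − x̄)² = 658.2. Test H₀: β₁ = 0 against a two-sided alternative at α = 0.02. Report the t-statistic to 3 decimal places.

t = 1.910

SE(b_1) = √(MSE/Sₓₓ) = √(2.9547/658.2) = 0.0670005.
t = 0.128 / 0.0670005 = 1.910.
df = n − 2 = 181.
Two-sided p ≈ 0.0577, which is ≥ 0.02, so fail to reject H₀.
The data do not give significant evidence of an association between patient age and hospital length of stay.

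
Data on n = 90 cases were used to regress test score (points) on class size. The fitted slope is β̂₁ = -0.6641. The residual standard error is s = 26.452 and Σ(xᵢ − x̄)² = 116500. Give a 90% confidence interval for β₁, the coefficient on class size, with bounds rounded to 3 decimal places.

(-0.793, -0.535)

SE(β̂₁) = s/√Sₓₓ = 26.452/√116500 = 0.0774989.
df = n − 2 = 88.
t* = t_{0.05, 88} = 1.662354.
Margin = t* × SE = 1.662354 × 0.0774989 = 0.12883.
CI: -0.6641 ± 0.12883 → (-0.793, -0.535).
With 90% confidence, each one-unit increase in class size is associated with a change of between -0.793 and -0.535 points in test score.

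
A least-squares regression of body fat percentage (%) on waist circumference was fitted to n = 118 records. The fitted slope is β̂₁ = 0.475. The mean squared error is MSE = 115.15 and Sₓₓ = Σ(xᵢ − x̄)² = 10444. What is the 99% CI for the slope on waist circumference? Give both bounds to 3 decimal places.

(0.200, 0.750)

SE(β̂₁) = √(MSE/Sₓₓ) = √(115.15/10444) = 0.105002.
df = n − 2 = 116.
t* = t_{0.005, 116} = 2.618878.
Margin = t* × SE = 2.618878 × 0.105002 = 0.27499.
CI: 0.475 ± 0.27499 → (0.200, 0.750).
With 99% confidence, each one-unit increase in waist circumference is associated with a change of between 0.200 and 0.750 % in body fat percentage.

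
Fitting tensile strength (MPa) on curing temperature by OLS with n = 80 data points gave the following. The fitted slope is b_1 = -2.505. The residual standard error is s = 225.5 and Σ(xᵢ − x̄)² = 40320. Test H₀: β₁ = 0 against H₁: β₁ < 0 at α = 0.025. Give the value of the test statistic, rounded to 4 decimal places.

SE(b_1) = s/√Sₓₓ = 225.5/√40320 = 1.12302.
t = -2.505 / 1.12302 = -2.2306.
df = n − 2 = 78.
One-sided p ≈ 0.0143, which is < 0.025, so reject H₀.
There is evidence that the true slope on curing temperature is negative.

t = -2.2306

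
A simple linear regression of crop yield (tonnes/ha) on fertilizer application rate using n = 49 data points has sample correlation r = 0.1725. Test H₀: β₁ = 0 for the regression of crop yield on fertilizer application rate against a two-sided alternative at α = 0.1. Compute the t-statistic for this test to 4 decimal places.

t = r·√(n − 2)/√(1 − r²) = 0.1725·√47/√0.970244 = 1.2006.
df = n − 2 = 47.
Two-sided p ≈ 0.2359, which is ≥ 0.1, so fail to reject H₀.
The data do not give significant evidence of a linear association between fertilizer application rate and crop yield.

t = 1.2006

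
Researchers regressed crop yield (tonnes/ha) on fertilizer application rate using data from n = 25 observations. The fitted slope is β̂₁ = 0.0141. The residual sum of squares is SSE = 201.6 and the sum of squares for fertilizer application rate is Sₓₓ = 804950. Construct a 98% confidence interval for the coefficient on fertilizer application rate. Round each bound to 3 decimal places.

MSE = SSE/(n − 2) = 201.6/23 = 8.76522.
SE(β̂₁) = √(MSE/Sₓₓ) = √(8.76522/804950) = 0.00329987.
df = n − 2 = 23.
t* = t_{0.01, 23} = 2.499867.
Margin = t* × SE = 2.499867 × 0.00329987 = 0.00825.
CI: 0.0141 ± 0.00825 → (0.006, 0.022).
With 98% confidence, each one-unit increase in fertilizer application rate is associated with a change of between 0.006 and 0.022 tonnes/ha in crop yield.

(0.006, 0.022)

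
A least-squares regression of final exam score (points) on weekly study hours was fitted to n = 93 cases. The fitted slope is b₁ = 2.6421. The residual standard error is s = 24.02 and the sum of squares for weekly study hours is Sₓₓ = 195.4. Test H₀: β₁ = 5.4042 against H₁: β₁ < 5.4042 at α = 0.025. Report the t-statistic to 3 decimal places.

SE(b₁) = s/√Sₓₓ = 24.02/√195.4 = 1.71835.
t = (2.6421 − 5.4042) / 1.71835 = -1.607.
df = n − 2 = 91.
One-sided p ≈ 0.0557, which is ≥ 0.025, so fail to reject H₀.
The data do not give significant evidence that the true slope on weekly study hours is below 5.4042 points per unit.

t = -1.607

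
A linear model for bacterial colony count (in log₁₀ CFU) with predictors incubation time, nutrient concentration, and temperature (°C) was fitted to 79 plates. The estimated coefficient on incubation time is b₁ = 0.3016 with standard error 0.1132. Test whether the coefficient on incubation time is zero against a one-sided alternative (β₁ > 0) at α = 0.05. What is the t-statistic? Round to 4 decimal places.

t = 2.6643

H₀: β₁ = 0 vs H₁: β₁ > 0.
t = (b₁ − β₁⁰)/SE = 0.3016 / 0.1132 = 2.6643.
df = n − k − 1 = 79 − 3 − 1 = 75.
One-sided p ≈ 0.0047, which is < 0.05, so reject H₀.
There is evidence that the true slope on incubation time is positive, holding the other predictors fixed.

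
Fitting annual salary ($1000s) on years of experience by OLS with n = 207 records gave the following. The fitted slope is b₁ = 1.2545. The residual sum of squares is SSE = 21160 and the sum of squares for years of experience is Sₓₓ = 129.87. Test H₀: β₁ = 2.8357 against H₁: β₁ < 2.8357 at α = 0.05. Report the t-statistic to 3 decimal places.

MSE = SSE/(n − 2) = 21160/205 = 103.22.
SE(b₁) = √(MSE/Sₓₓ) = √(103.22/129.87) = 0.891511.
t = (1.2545 − 2.8357) / 0.891511 = -1.774.
df = n − 2 = 205.
One-sided p ≈ 0.0388, which is < 0.05, so reject H₀.
There is evidence that the true slope on years of experience is below 2.8357 $1000s per unit.

t = -1.774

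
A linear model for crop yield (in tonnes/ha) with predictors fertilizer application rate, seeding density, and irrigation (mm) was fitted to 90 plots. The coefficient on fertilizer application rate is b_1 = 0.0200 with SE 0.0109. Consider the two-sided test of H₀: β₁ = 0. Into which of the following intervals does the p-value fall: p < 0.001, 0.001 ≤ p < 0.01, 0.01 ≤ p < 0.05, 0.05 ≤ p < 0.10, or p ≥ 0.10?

0.05 ≤ p < 0.10

t = 0.0200 / 0.0109 = 1.835.
df = n − k − 1 = 90 − 3 − 1 = 86.
Two-sided p = 2·P(T_{86} > |t|) ≈ 0.0700.
So 0.05 ≤ p < 0.10.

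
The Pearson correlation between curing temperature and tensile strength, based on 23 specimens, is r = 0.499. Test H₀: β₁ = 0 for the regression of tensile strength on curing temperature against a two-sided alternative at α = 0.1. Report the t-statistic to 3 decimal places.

t = 2.639

t = r·√(n − 2)/√(1 − r²) = 0.499·√21/√0.750999 = 2.639.
df = n − 2 = 21.
Two-sided p ≈ 0.0154, which is < 0.1, so reject H₀.
There is evidence of a linear association between curing temperature and tensile strength.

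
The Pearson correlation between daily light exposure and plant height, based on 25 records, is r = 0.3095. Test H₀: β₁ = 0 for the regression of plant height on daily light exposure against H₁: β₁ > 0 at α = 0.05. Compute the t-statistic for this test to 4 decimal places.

t = 1.5610

t = r·√(n − 2)/√(1 − r²) = 0.3095·√23/√0.90421 = 1.5610.
df = n − 2 = 23.
One-sided p ≈ 0.0661, which is ≥ 0.05, so fail to reject H₀.
The data do not give significant evidence of a linear association between daily light exposure and plant height.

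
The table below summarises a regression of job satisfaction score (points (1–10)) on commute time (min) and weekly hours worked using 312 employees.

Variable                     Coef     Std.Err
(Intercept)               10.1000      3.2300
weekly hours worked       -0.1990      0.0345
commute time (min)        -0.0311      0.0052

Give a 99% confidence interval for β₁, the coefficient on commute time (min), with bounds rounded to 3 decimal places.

Read off: b = -0.0311, SE = 0.0052 for commute time (min).
df = n − k − 1 = 312 − 2 − 1 = 309.
t* = t_{0.005, 309} = 2.591833.
Margin = t* × SE = 2.591833 × 0.0052 = 0.01348.
CI: -0.0311 ± 0.01348 → (-0.045, -0.018).

(-0.045, -0.018)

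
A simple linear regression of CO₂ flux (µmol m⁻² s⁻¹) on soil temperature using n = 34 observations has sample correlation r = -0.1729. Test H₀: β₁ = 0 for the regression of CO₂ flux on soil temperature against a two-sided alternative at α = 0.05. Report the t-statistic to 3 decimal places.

t = -0.993

t = r·√(n − 2)/√(1 − r²) = -0.1729·√32/√0.970106 = -0.993.
df = n − 2 = 32.
Two-sided p ≈ 0.3281, which is ≥ 0.05, so fail to reject H₀.
The data do not give significant evidence of a linear association between soil temperature and CO₂ flux.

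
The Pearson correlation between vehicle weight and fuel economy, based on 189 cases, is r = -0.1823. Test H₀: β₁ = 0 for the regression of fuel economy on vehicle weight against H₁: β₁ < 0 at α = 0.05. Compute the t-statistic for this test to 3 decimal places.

t = r·√(n − 2)/√(1 − r²) = -0.1823·√187/√0.966767 = -2.535.
df = n − 2 = 187.
One-sided p ≈ 0.0060, which is < 0.05, so reject H₀.
There is evidence of a linear association between vehicle weight and fuel economy.

t = -2.535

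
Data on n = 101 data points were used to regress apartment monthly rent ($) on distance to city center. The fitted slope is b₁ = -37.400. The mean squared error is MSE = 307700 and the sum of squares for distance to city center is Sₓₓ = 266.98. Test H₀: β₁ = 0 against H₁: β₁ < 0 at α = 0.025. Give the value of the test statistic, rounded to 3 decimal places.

t = -1.102

SE(b₁) = √(MSE/Sₓₓ) = √(307700/266.98) = 33.9488.
t = -37.400 / 33.9488 = -1.102.
df = n − 2 = 99.
One-sided p ≈ 0.1366, which is ≥ 0.025, so fail to reject H₀.
The data do not give significant evidence that the true slope on distance to city center is negative.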